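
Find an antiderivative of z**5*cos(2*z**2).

Let u = z², du = 2z dz; rewrite as (1/2)∫ u^2·cos(2u) du.
Now integrate by parts 2 times.

z**4*sin(2*z**2)/4 + z**2*cos(2*z**2)/4 - sin(2*z**2)/8 + C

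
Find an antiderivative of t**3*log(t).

t**4*log(t)/4 - t**4/16 + C

Use integration by parts with u = log(t), dv = t**3 dt.
Then du = 1/t dt and v = t**4/4.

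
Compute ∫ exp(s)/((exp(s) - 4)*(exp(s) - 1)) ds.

log(exp(s) - 4)/3 - log(exp(s) - 1)/3 + C

Let u = e^s, du = e^s ds.
The integral becomes ∫ du/((u-1)(u-4)); decompose into partial fractions.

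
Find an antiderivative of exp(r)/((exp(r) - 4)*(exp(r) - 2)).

Let u = e^r, du = e^r dr.
The integral becomes ∫ du/((u-4)(u-2)); decompose into partial fractions.

log(exp(r) - 4)/2 - log(exp(r) - 2)/2 + C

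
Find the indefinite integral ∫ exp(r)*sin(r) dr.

Let I denote the integral. Integrate by parts with u = sin(r), dv = exp(r) dr, so v = exp(r): I = exp(r)*sin(r) − ∫ exp(r)*cos(r) dr.
Apply parts again with u = cos(r), dv = exp(r) dr: ∫ exp(r)*cos(r) dr = exp(r)*cos(r) + I. Substituting back brings back I: I = exp(r)*sin(r) - exp(r)*cos(r) − I.
Solving for I: (1 + 1)·I equals the remaining terms, so I = (1/2)·(exp(r)*sin(r) - exp(r)*cos(r)).

exp(r)*sin(r)/2 - exp(r)*cos(r)/2 + C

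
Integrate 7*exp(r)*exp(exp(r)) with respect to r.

7*exp(exp(r)) + C

Let u = exp(r), so du = (exp(r)) dr.
Rewriting, the integral becomes 7·∫ e^u du = 7·e^u.
Substituting back, u = exp(r).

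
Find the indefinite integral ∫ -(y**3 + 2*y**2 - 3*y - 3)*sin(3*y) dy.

y**3*cos(3*y)/3 - y**2*sin(3*y)/3 + 2*y**2*cos(3*y)/3 - 4*y*sin(3*y)/9 - 11*y*cos(3*y)/9 + 11*sin(3*y)/27 - 31*cos(3*y)/27 + C

Use integration by parts with u = y**3 + 2*y**2 - 3*y - 3, dv = -sin(3*y) dy, so v = cos(3*y)/3.
Apply parts 3 times (tabular method): alternate signs, differentiate u down to 0, integrate dv up.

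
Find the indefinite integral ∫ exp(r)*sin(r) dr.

exp(r)*sin(r)/2 - exp(r)*cos(r)/2 + C

Let I denote the integral. Integrate by parts with u = sin(r), dv = exp(r) dr, so v = exp(r): I = exp(r)*sin(r) − ∫ exp(r)*cos(r) dr.
Apply parts again with u = cos(r), dv = exp(r) dr: ∫ exp(r)*cos(r) dr = exp(r)*cos(r) + I. Substituting back brings back I: I = exp(r)*sin(r) - exp(r)*cos(r) − I.
Solving for I: (1 + 1)·I equals the remaining terms, so I = (1/2)·(exp(r)*sin(r) - exp(r)*cos(r)).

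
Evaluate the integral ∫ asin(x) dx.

x*asin(x) + sqrt(-x**2 + 1) + C

Use integration by parts with u = arcsin(x), dv = dx.
Then du = 1/sqrt(-x**2 + 1) dx.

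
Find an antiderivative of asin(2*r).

r*asin(2*r) + sqrt(-4*r**2 + 1)/2 + C

Use integration by parts with u = arcsin(2*r), dv = dr.
Then du = 2/sqrt(-4*r**2 + 1) dr.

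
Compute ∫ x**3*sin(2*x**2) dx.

-x**2*cos(2*x**2)/4 + sin(2*x**2)/8 + C

Let u = x², du = 2x dx; rewrite as (1/2)∫ u^1·sin(2u) du.
Now integrate by parts 1 time.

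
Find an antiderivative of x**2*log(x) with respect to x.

Use integration by parts with u = log(x), dv = x**2 dx.
Then du = 1/x dx and v = x**3/3.

x**3*log(x)/3 - x**3/9 + C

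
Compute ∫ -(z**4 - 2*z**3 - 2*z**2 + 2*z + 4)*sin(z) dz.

z**4*cos(z) - 4*z**3*sin(z) - 2*z**3*cos(z) + 6*z**2*sin(z) - 14*z**2*cos(z) + 28*z*sin(z) + 14*z*cos(z) - 14*sin(z) + 32*cos(z) + C

Use integration by parts with u = z**4 - 2*z**3 - 2*z**2 + 2*z + 4, dv = -sin(z) dz, so v = cos(z).
Apply parts 4 times (tabular method): alternate signs, differentiate u down to 0, integrate dv up.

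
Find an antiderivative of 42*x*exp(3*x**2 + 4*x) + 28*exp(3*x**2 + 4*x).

7*exp(3*x**2 + 4*x) + C

Let u = 3*x**2 + 4*x, so du = (6*x + 4) dx.
Rewriting, the integral becomes 7·∫ e^u du = 7·e^u.
Substituting back, u = 3*x**2 + 4*x.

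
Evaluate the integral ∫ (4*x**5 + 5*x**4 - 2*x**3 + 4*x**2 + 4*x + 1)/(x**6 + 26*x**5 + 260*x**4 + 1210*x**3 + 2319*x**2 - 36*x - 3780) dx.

log(x - 1)/588 + 61*log(x + 3)/36 - 2261*log(x + 5)/6 - 207430*log(x + 6)/441 + 1699*log(x + 7)/2 - 24071/(21*x + 126) + C

Factor the denominator: (x - 1)*(x + 3)*(x + 5)*(x + 6)**2*(x + 7).
Partial-fraction decomposition: 1699/(2*(x + 7)) - 207430/(441*(x + 6)) + 24071/(21*(x + 6)**2) - 2261/(6*(x + 5)) + 61/(36*(x + 3)) + 1/(588*(x - 1)).
Integrate each term; A/(x−a) gives A·log|x−a|; A/(x−a)² gives −A/(x−a).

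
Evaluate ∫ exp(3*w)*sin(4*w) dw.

Let I denote the integral. Integrate by parts with u = sin(4*w), dv = exp(3*w) dw, so v = exp(3*w)/3: I = exp(3*w)*sin(4*w)/3 − (4/3)·∫ exp(3*w)*cos(4*w) dw.
Apply parts again with u = cos(4*w), dv = exp(3*w) dw: ∫ exp(3*w)*cos(4*w) dw = exp(3*w)*cos(4*w)/3 + (4/3)·I. Substituting back brings back I: I = exp(3*w)*sin(4*w)/3 - 4*exp(3*w)*cos(4*w)/9 − (16/9)·I.
Solving for I: (1 + 16/9)·I equals the remaining terms, so I = (9/25)·(exp(3*w)*sin(4*w)/3 - 4*exp(3*w)*cos(4*w)/9).

3*exp(3*w)*sin(4*w)/25 - 4*exp(3*w)*cos(4*w)/25 + C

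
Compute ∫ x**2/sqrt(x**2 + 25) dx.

x*sqrt(x**2 + 25)/2 - 25*log(x + sqrt(x**2 + 25))/2 + C

Substitute x = 5·tan(θ), so dx = 5·sec(θ)^2 dθ and the radical becomes sqrt(x**2 + 25) = 5·sec(θ) by the Pythagorean identity.
Integrate the resulting trig expression in θ, then back-substitute tan(θ) = x/5, sec(θ) = sqrt(x**2 + 25)/5 (absorbing any constant into C).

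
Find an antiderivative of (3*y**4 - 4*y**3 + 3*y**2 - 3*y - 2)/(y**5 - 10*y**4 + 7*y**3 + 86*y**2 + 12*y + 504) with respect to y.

Factor the denominator: (y - 7)*(y - 6)*(y + 3)*(y**2 + 4).
Partial-fraction decomposition: (274*y + 699)/(3445*(y**2 + 4)) + 77/(234*(y + 3)) - 389/(45*(y - 6)) + 1191/(106*(y - 7)).
Integrate each term; A/(y−a) gives A·log|y−a|; the (By+D)/(y²+p²) term gives a log and an atan.

1191*log(y - 7)/106 - 389*log(y - 6)/45 + 77*log(y + 3)/234 + 137*log(y**2 + 4)/3445 + 699*atan(y/2)/6890 + C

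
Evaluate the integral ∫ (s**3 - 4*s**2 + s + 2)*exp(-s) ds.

Use integration by parts with u = s**3 - 4*s**2 + s + 2, dv = exp(-s) ds, so v = -exp(-s).
Apply parts 3 times (tabular method): alternate signs, differentiate u down to 0, integrate dv up.

(-s**3 + s**2 + s - 1)*exp(-s) + C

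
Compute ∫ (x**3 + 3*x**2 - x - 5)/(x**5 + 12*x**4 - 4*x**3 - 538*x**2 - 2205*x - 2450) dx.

Factor the denominator: (x - 7)*(x + 2)*(x + 5)**2*(x + 7).
Partial-fraction decomposition: -97/(140*(x + 7)) + 289/(432*(x + 5)) - 25/(36*(x + 5)**2) - 1/(405*(x + 2)) + 239/(9072*(x - 7)).
Integrate each term; A/(x−a) gives A·log|x−a|; A/(x−a)² gives −A/(x−a).

239*log(x - 7)/9072 - log(x + 2)/405 + 289*log(x + 5)/432 - 97*log(x + 7)/140 + 25/(36*x + 180) + C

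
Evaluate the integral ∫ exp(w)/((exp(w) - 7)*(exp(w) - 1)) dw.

Let u = e^w, du = e^w dw.
The integral becomes ∫ du/((u-7)(u-1)); decompose into partial fractions.

log(exp(w) - 7)/6 - log(exp(w) - 1)/6 + C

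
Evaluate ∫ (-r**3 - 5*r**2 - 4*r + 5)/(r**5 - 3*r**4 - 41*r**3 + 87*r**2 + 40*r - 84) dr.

-47*log(r - 7)/240 + 31*log(r - 2)/120 - 5*log(r - 1)/84 - log(r + 1)/48 + log(r + 6)/56 + C

Factor the denominator: (r - 7)*(r - 2)*(r - 1)*(r + 1)*(r + 6).
Partial-fraction decomposition: 1/(56*(r + 6)) - 1/(48*(r + 1)) - 5/(84*(r - 1)) + 31/(120*(r - 2)) - 47/(240*(r - 7)).
Integrate each term: A/(r−a) contributes A·log|r−a|.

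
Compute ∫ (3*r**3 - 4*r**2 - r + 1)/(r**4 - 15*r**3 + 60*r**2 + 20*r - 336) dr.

827*log(r - 7)/27 - 499*log(r - 6)/16 + 125*log(r - 4)/36 + 37*log(r + 2)/432 + C

Factor the denominator: (r - 7)*(r - 6)*(r - 4)*(r + 2).
Partial-fraction decomposition: 37/(432*(r + 2)) + 125/(36*(r - 4)) - 499/(16*(r - 6)) + 827/(27*(r - 7)).
Integrate each term: A/(r−a) contributes A·log|r−a|.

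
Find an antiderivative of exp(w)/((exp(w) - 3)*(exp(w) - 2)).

log(exp(w) - 3) - log(exp(w) - 2) + C

Let u = e^w, du = e^w dw.
The integral becomes ∫ du/((u-2)(u-3)); decompose into partial fractions.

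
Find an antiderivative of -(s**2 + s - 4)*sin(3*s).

s**2*cos(3*s)/3 - 2*s*sin(3*s)/9 + s*cos(3*s)/3 - sin(3*s)/9 - 38*cos(3*s)/27 + C

Use integration by parts with u = s**2 + s - 4, dv = -sin(3*s) ds, so v = cos(3*s)/3.
Apply parts 2 times (tabular method): alternate signs, differentiate u down to 0, integrate dv up.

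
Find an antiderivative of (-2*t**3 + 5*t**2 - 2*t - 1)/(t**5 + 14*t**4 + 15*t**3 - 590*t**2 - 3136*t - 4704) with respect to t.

Factor the denominator: (t - 7)*(t + 4)**2*(t + 6)*(t + 7).
Partial-fraction decomposition: 472/(63*(t + 7)) - 623/(52*(t + 6)) + 19643/(4356*(t + 4)) - 215/(66*(t + 4)**2) - 228/(11011*(t - 7)).
Integrate each term; A/(t−a) gives A·log|t−a|; A/(t−a)² gives −A/(t−a).

-228*log(t - 7)/11011 + 19643*log(t + 4)/4356 - 623*log(t + 6)/52 + 472*log(t + 7)/63 + 215/(66*t + 264) + C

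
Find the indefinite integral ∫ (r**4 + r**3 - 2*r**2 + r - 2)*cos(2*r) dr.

r**4*sin(2*r)/2 + r**3*sin(2*r)/2 + r**3*cos(2*r) - 5*r**2*sin(2*r)/2 + 3*r**2*cos(2*r)/4 - r*sin(2*r)/4 - 5*r*cos(2*r)/2 + sin(2*r)/4 - cos(2*r)/8 + C

Use integration by parts with u = r**4 + r**3 - 2*r**2 + r - 2, dv = cos(2*r) dr, so v = sin(2*r)/2.
Apply parts 4 times (tabular method): alternate signs, differentiate u down to 0, integrate dv up.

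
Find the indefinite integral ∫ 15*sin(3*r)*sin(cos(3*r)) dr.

Let u = cos(3*r), so du = (-3*sin(3*r)) dr.
Rewriting, the integral becomes -5·∫ sin(u) du = -5·-cos(u).
Substituting back, u = cos(3*r).

5*cos(cos(3*r)) + C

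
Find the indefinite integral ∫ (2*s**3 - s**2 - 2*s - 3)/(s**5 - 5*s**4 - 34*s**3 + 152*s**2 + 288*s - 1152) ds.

127*log(s - 6)/200 - 101*log(s - 4)/128 + 12*log(s - 3)/49 - 14243*log(s + 4)/156800 - 139/(560*s + 2240) + C

Factor the denominator: (s - 6)*(s - 4)*(s - 3)*(s + 4)**2.
Partial-fraction decomposition: -14243/(156800*(s + 4)) + 139/(560*(s + 4)**2) + 12/(49*(s - 3)) - 101/(128*(s - 4)) + 127/(200*(s - 6)).
Integrate each term; A/(s−a) gives A·log|s−a|; A/(s−a)² gives −A/(s−a).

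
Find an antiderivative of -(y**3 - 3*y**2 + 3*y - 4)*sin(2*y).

Use integration by parts with u = y**3 - 3*y**2 + 3*y - 4, dv = -sin(2*y) dy, so v = cos(2*y)/2.
Apply parts 3 times (tabular method): alternate signs, differentiate u down to 0, integrate dv up.

y**3*cos(2*y)/2 - 3*y**2*sin(2*y)/4 - 3*y**2*cos(2*y)/2 + 3*y*sin(2*y)/2 + 3*y*cos(2*y)/4 - 3*sin(2*y)/8 - 5*cos(2*y)/4 + C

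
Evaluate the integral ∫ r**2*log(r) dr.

Use integration by parts with u = log(r), dv = r**2 dr.
Then du = 1/r dr and v = r**3/3.

r**3*log(r)/3 - r**3/9 + C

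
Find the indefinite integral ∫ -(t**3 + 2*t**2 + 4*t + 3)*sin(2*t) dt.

t**3*cos(2*t)/2 - 3*t**2*sin(2*t)/4 + t**2*cos(2*t) - t*sin(2*t) + 5*t*cos(2*t)/4 - 5*sin(2*t)/8 + cos(2*t) + C

Use integration by parts with u = t**3 + 2*t**2 + 4*t + 3, dv = -sin(2*t) dt, so v = cos(2*t)/2.
Apply parts 3 times (tabular method): alternate signs, differentiate u down to 0, integrate dv up.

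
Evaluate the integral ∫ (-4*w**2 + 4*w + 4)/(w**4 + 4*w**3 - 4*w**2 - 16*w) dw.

-log(w)/4 - log(w - 2)/12 - 5*log(w + 2)/4 + 19*log(w + 4)/12 + C

Factor the denominator: w*(w - 2)*(w + 2)*(w + 4).
Partial-fraction decomposition: 19/(12*(w + 4)) - 5/(4*(w + 2)) - 1/(12*(w - 2)) - 1/(4*w).
Integrate each term: A/(w−a) contributes A·log|w−a|.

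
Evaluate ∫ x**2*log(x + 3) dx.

x**3*log(x + 3)/3 - x**3/9 + x**2/2 - 3*x + 9*log(x + 3) + C

Use integration by parts with u = log(x + 3), dv = x**2 dx.
Then du = 1/(x + 3) dx and v = x**3/3.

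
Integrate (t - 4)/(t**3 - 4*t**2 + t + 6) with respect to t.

Factor the denominator: (t - 3)*(t - 2)*(t + 1).
Partial-fraction decomposition: -5/(12*(t + 1)) + 2/(3*(t - 2)) - 1/(4*(t - 3)).
Integrate each term: A/(t−a) contributes A·log|t−a|.

-log(t - 3)/4 + 2*log(t - 2)/3 - 5*log(t + 1)/12 + C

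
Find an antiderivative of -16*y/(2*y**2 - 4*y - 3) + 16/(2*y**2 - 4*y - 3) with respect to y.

Let u = 2*y**2 - 4*y - 3, so du = (4*y - 4) dy.
Rewriting, the integral becomes -4·∫ 1/u du = -4·log(u).
Substituting back, u = 2*y**2 - 4*y - 3.

-4*log(2*y**2 - 4*y - 3) + C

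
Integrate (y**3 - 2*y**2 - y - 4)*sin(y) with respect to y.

Use integration by parts with u = y**3 - 2*y**2 - y - 4, dv = sin(y) dy, so v = -cos(y).
Apply parts 3 times (tabular method): alternate signs, differentiate u down to 0, integrate dv up.

-y**3*cos(y) + 3*y**2*sin(y) + 2*y**2*cos(y) - 4*y*sin(y) + 7*y*cos(y) - 7*sin(y) + C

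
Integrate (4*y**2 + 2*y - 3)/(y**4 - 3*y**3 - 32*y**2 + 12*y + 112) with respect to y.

23*log(y - 7)/55 - 17*log(y - 2)/120 + log(y + 2)/8 - 53*log(y + 4)/132 + C

Factor the denominator: (y - 7)*(y - 2)*(y + 2)*(y + 4).
Partial-fraction decomposition: -53/(132*(y + 4)) + 1/(8*(y + 2)) - 17/(120*(y - 2)) + 23/(55*(y - 7)).
Integrate each term: A/(y−a) contributes A·log|y−a|.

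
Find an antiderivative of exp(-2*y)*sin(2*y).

-exp(-2*y)*sin(2*y)/4 - exp(-2*y)*cos(2*y)/4 + C

Let I denote the integral. Integrate by parts with u = sin(2*y), dv = exp(-2*y) dy, so v = -exp(-2*y)/2: I = -exp(-2*y)*sin(2*y)/2 + ∫ exp(-2*y)*cos(2*y) dy.
Apply parts again with u = cos(2*y), dv = exp(-2*y) dy: ∫ exp(-2*y)*cos(2*y) dy = -exp(-2*y)*cos(2*y)/2 − I. Substituting back brings back I: I = -exp(-2*y)*sin(2*y)/2 - exp(-2*y)*cos(2*y)/2 − I.
Solving for I: (1 + 1)·I equals the remaining terms, so I = (1/2)·(-exp(-2*y)*sin(2*y)/2 - exp(-2*y)*cos(2*y)/2).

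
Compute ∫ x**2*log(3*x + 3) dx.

x**3*log(3*x + 3)/3 - x**3/9 + x**2/6 - x/3 + log(x + 1)/3 + C

Use integration by parts with u = log(3*x + 3), dv = x**2 dx.
Then du = 3/(3*x + 3) dx and v = x**3/3.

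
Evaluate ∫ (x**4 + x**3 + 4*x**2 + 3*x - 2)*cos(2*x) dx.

x**4*sin(2*x)/2 + x**3*sin(2*x)/2 + x**3*cos(2*x) + x**2*sin(2*x)/2 + 3*x**2*cos(2*x)/4 + 3*x*sin(2*x)/4 + x*cos(2*x)/2 - 5*sin(2*x)/4 + 3*cos(2*x)/8 + C

Use integration by parts with u = x**4 + x**3 + 4*x**2 + 3*x - 2, dv = cos(2*x) dx, so v = sin(2*x)/2.
Apply parts 4 times (tabular method): alternate signs, differentiate u down to 0, integrate dv up.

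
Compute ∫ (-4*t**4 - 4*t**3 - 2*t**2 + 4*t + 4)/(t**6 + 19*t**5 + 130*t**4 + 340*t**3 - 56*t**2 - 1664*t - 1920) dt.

-23*log(t - 2)/2016 + 11*log(t + 2)/48 + 2293*log(t + 4)/36 - 2066*log(t + 5)/21 + 1103*log(t + 6)/32 + 203/(6*t + 24) + C

Factor the denominator: (t - 2)*(t + 2)*(t + 4)**2*(t + 5)*(t + 6).
Partial-fraction decomposition: 1103/(32*(t + 6)) - 2066/(21*(t + 5)) + 2293/(36*(t + 4)) - 203/(6*(t + 4)**2) + 11/(48*(t + 2)) - 23/(2016*(t - 2)).
Integrate each term; A/(t−a) gives A·log|t−a|; A/(t−a)² gives −A/(t−a).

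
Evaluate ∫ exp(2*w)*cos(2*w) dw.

Let I denote the integral. Integrate by parts with u = cos(2*w), dv = exp(2*w) dw, so v = exp(2*w)/2: I = exp(2*w)*cos(2*w)/2 + ∫ exp(2*w)*sin(2*w) dw.
Apply parts again with u = sin(2*w), dv = exp(2*w) dw: ∫ exp(2*w)*sin(2*w) dw = exp(2*w)*sin(2*w)/2 − I. Substituting back brings back I: I = exp(2*w)*sin(2*w)/2 + exp(2*w)*cos(2*w)/2 − I.
Solving for I: (1 + 1)·I equals the remaining terms, so I = (1/2)·(exp(2*w)*sin(2*w)/2 + exp(2*w)*cos(2*w)/2).

exp(2*w)*sin(2*w)/4 + exp(2*w)*cos(2*w)/4 + C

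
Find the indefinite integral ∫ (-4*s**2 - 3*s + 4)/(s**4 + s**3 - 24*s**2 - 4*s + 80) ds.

-2*log(s - 4)/3 + 9*log(s - 2)/28 - log(s + 2)/12 + 3*log(s + 5)/7 + C

Factor the denominator: (s - 4)*(s - 2)*(s + 2)*(s + 5).
Partial-fraction decomposition: 3/(7*(s + 5)) - 1/(12*(s + 2)) + 9/(28*(s - 2)) - 2/(3*(s - 4)).
Integrate each term: A/(s−a) contributes A·log|s−a|.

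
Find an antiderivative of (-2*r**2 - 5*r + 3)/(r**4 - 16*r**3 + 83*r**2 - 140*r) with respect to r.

Factor the denominator: r*(r - 7)*(r - 5)*(r - 4).
Partial-fraction decomposition: -49/(12*(r - 4)) + 36/(5*(r - 5)) - 65/(21*(r - 7)) - 3/(140*r).
Integrate each term: A/(r−a) contributes A·log|r−a|.

-3*log(r)/140 - 65*log(r - 7)/21 + 36*log(r - 5)/5 - 49*log(r - 4)/12 + C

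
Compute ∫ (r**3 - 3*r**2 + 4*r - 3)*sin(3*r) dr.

Use integration by parts with u = r**3 - 3*r**2 + 4*r - 3, dv = sin(3*r) dr, so v = -cos(3*r)/3.
Apply parts 3 times (tabular method): alternate signs, differentiate u down to 0, integrate dv up.

-r**3*cos(3*r)/3 + r**2*sin(3*r)/3 + r**2*cos(3*r) - 2*r*sin(3*r)/3 - 10*r*cos(3*r)/9 + 10*sin(3*r)/27 + 7*cos(3*r)/9 + C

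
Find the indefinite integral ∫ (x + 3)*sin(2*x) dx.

Use integration by parts with u = x + 3, dv = sin(2*x) dx, so v = -cos(2*x)/2.
Apply parts 1 times (tabular method): alternate signs, differentiate u down to 0, integrate dv up.

-x*cos(2*x)/2 + sin(2*x)/4 - 3*cos(2*x)/2 + C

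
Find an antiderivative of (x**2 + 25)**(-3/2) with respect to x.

Substitute x = 5·tan(θ), so dx = 5·sec(θ)^2 dθ and the radical becomes sqrt(x**2 + 25) = 5·sec(θ) by the Pythagorean identity.
Integrate the resulting trig expression in θ, then back-substitute tan(θ) = x/5, sec(θ) = sqrt(x**2 + 25)/5 (absorbing any constant into C).

x/(25*sqrt(x**2 + 25)) + C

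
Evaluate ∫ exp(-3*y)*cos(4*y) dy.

4*exp(-3*y)*sin(4*y)/25 - 3*exp(-3*y)*cos(4*y)/25 + C

Let I denote the integral. Integrate by parts with u = cos(4*y), dv = exp(-3*y) dy, so v = -exp(-3*y)/3: I = -exp(-3*y)*cos(4*y)/3 − (4/3)·∫ exp(-3*y)*sin(4*y) dy.
Apply parts again with u = sin(4*y), dv = exp(-3*y) dy: ∫ exp(-3*y)*sin(4*y) dy = -exp(-3*y)*sin(4*y)/3 + (4/3)·I. Substituting back brings back I: I = 4*exp(-3*y)*sin(4*y)/9 - exp(-3*y)*cos(4*y)/3 − (16/9)·I.
Solving for I: (1 + 16/9)·I equals the remaining terms, so I = (9/25)·(4*exp(-3*y)*sin(4*y)/9 - exp(-3*y)*cos(4*y)/3).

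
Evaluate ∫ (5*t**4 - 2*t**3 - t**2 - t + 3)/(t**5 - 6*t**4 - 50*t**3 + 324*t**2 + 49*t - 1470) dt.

5633*log(t - 7)/504 - 178*log(t - 5)/21 + 171*log(t - 3)/200 - 97*log(t + 2)/1575 + 3163*log(t + 7)/2100 + C

Factor the denominator: (t - 7)*(t - 5)*(t - 3)*(t + 2)*(t + 7).
Partial-fraction decomposition: 3163/(2100*(t + 7)) - 97/(1575*(t + 2)) + 171/(200*(t - 3)) - 178/(21*(t - 5)) + 5633/(504*(t - 7)).
Integrate each term: A/(t−a) contributes A·log|t−a|.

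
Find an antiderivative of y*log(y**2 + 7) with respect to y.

y**2*log(y**2 + 7)/2 - y**2/2 + 7*log(y**2 + 7)/2 + C

Let u = y**2 + 7, so du = (2*y) dy.
The integral becomes (1/2)·∫ log(u) du; integrate by parts with u′=log(u), dv′=du.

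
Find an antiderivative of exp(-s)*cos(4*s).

4*exp(-s)*sin(4*s)/17 - exp(-s)*cos(4*s)/17 + C

Let I denote the integral. Integrate by parts with u = cos(4*s), dv = exp(-s) ds, so v = -exp(-s): I = -exp(-s)*cos(4*s) − 4·∫ exp(-s)*sin(4*s) ds.
Apply parts again with u = sin(4*s), dv = exp(-s) ds: ∫ exp(-s)*sin(4*s) ds = -exp(-s)*sin(4*s) + 4·I. Substituting back brings back I: I = 4*exp(-s)*sin(4*s) - exp(-s)*cos(4*s) − 16·I.
Solving for I: (1 + 16)·I equals the remaining terms, so I = (1/17)·(4*exp(-s)*sin(4*s) - exp(-s)*cos(4*s)).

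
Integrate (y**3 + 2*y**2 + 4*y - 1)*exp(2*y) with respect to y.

Use integration by parts with u = y**3 + 2*y**2 + 4*y - 1, dv = exp(2*y) dy, so v = exp(2*y)/2.
Apply parts 3 times (tabular method): alternate signs, differentiate u down to 0, integrate dv up.

(4*y**3 + 2*y**2 + 14*y - 11)*exp(2*y)/8 + C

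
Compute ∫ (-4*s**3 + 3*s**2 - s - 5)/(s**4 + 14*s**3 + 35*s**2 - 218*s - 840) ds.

Factor the denominator: (s - 4)*(s + 5)*(s + 6)*(s + 7).
Partial-fraction decomposition: -1521/(22*(s + 7)) + 973/(10*(s + 6)) - 575/(18*(s + 5)) - 217/(990*(s - 4)).
Integrate each term: A/(s−a) contributes A·log|s−a|.

-217*log(s - 4)/990 - 575*log(s + 5)/18 + 973*log(s + 6)/10 - 1521*log(s + 7)/22 + C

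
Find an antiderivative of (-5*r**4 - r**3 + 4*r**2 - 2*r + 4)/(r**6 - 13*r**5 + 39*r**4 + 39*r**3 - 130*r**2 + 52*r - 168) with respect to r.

-2027*log(r - 7)/375 + 205*log(r - 6)/37 - 9*log(r - 2)/50 + log(r + 2)/30 + 53*log(r**2 + 1)/9250 + 96*atan(r)/4625 + C

Factor the denominator: (r - 7)*(r - 6)*(r - 2)*(r + 2)*(r**2 + 1).
Partial-fraction decomposition: (53*r + 96)/(4625*(r**2 + 1)) + 1/(30*(r + 2)) - 9/(50*(r - 2)) + 205/(37*(r - 6)) - 2027/(375*(r - 7)).
Integrate each term; A/(r−a) gives A·log|r−a|; the (Br+D)/(r²+p²) term gives a log and an atan.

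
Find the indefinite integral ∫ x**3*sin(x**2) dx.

Let u = x², du = 2x dx; rewrite as (1/2)∫ u^1·sin(1u) du.
Now integrate by parts 1 time.

-x**2*cos(x**2)/2 + sin(x**2)/2 + C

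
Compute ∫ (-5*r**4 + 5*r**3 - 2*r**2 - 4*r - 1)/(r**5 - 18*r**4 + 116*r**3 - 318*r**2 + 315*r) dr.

Factor the denominator: r*(r - 7)*(r - 5)*(r - 3)**2.
Partial-fraction decomposition: -6557/(288*(r - 3)) - 301/(24*(r - 3)**2) + 2571/(40*(r - 5)) - 10417/(224*(r - 7)) - 1/(315*r).
Integrate each term; A/(r−a) gives A·log|r−a|; A/(r−a)² gives −A/(r−a).

-log(r)/315 - 10417*log(r - 7)/224 + 2571*log(r - 5)/40 - 6557*log(r - 3)/288 + 301/(24*r - 72) + C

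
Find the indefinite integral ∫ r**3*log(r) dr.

r**4*log(r)/4 - r**4/16 + C

Use integration by parts with u = log(r), dv = r**3 dr.
Then du = 1/r dr and v = r**4/4.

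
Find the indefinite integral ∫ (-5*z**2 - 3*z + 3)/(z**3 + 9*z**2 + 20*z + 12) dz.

log(z + 1)/5 + 11*log(z + 2)/4 - 159*log(z + 6)/20 + C

Factor the denominator: (z + 1)*(z + 2)*(z + 6).
Partial-fraction decomposition: -159/(20*(z + 6)) + 11/(4*(z + 2)) + 1/(5*(z + 1)).
Integrate each term: A/(z−a) contributes A·log|z−a|.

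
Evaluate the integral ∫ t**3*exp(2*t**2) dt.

Let u = t², du = 2t dt; rewrite as (1/2)∫ u^1·exp(2u) du.
Now integrate by parts 1 time.

(2*t**2 - 1)*exp(2*t**2)/8 + C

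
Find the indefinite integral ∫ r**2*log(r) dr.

Use integration by parts with u = log(r), dv = r**2 dr.
Then du = 1/r dr and v = r**3/3.

r**3*log(r)/3 - r**3/9 + C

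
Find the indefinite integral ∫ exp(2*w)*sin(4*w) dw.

exp(2*w)*sin(4*w)/10 - exp(2*w)*cos(4*w)/5 + C

Let I denote the integral. Integrate by parts with u = sin(4*w), dv = exp(2*w) dw, so v = exp(2*w)/2: I = exp(2*w)*sin(4*w)/2 − 2·∫ exp(2*w)*cos(4*w) dw.
Apply parts again with u = cos(4*w), dv = exp(2*w) dw: ∫ exp(2*w)*cos(4*w) dw = exp(2*w)*cos(4*w)/2 + 2·I. Substituting back brings back I: I = exp(2*w)*sin(4*w)/2 - exp(2*w)*cos(4*w) − 4·I.
Solving for I: (1 + 4)·I equals the remaining terms, so I = (1/5)·(exp(2*w)*sin(4*w)/2 - exp(2*w)*cos(4*w)).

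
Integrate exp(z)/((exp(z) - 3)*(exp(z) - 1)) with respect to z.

Let u = e^z, du = e^z dz.
The integral becomes ∫ du/((u-3)(u-1)); decompose into partial fractions.

log(exp(z) - 3)/2 - log(exp(z) - 1)/2 + C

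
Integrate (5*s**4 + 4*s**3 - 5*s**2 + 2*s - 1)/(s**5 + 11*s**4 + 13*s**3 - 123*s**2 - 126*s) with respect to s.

log(s)/126 + 473*log(s - 3)/1080 - 7*log(s + 1)/120 - 5423*log(s + 6)/270 + 10373*log(s + 7)/420 + C

Factor the denominator: s*(s - 3)*(s + 1)*(s + 6)*(s + 7).
Partial-fraction decomposition: 10373/(420*(s + 7)) - 5423/(270*(s + 6)) - 7/(120*(s + 1)) + 473/(1080*(s - 3)) + 1/(126*s).
Integrate each term: A/(s−a) contributes A·log|s−a|.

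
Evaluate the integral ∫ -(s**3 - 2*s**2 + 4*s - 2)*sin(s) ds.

Use integration by parts with u = s**3 - 2*s**2 + 4*s - 2, dv = -sin(s) ds, so v = cos(s).
Apply parts 3 times (tabular method): alternate signs, differentiate u down to 0, integrate dv up.

s**3*cos(s) - 3*s**2*sin(s) - 2*s**2*cos(s) + 4*s*sin(s) - 2*s*cos(s) + 2*sin(s) + 2*cos(s) + C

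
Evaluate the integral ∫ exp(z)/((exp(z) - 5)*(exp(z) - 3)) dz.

log(exp(z) - 5)/2 - log(exp(z) - 3)/2 + C

Let u = e^z, du = e^z dz.
The integral becomes ∫ du/((u-5)(u-3)); decompose into partial fractions.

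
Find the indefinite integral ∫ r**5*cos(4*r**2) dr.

Let u = r², du = 2r dr; rewrite as (1/2)∫ u^2·cos(4u) du.
Now integrate by parts 2 times.

r**4*sin(4*r**2)/8 + r**2*cos(4*r**2)/16 - sin(4*r**2)/64 + C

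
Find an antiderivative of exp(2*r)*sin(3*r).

Let I denote the integral. Integrate by parts with u = sin(3*r), dv = exp(2*r) dr, so v = exp(2*r)/2: I = exp(2*r)*sin(3*r)/2 − (3/2)·∫ exp(2*r)*cos(3*r) dr.
Apply parts again with u = cos(3*r), dv = exp(2*r) dr: ∫ exp(2*r)*cos(3*r) dr = exp(2*r)*cos(3*r)/2 + (3/2)·I. Substituting back brings back I: I = exp(2*r)*sin(3*r)/2 - 3*exp(2*r)*cos(3*r)/4 − (9/4)·I.
Solving for I: (1 + 9/4)·I equals the remaining terms, so I = (4/13)·(exp(2*r)*sin(3*r)/2 - 3*exp(2*r)*cos(3*r)/4).

2*exp(2*r)*sin(3*r)/13 - 3*exp(2*r)*cos(3*r)/13 + C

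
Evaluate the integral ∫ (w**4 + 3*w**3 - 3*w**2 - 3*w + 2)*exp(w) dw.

(w**4 - w**3 - 3*w + 5)*exp(w) + C

Use integration by parts with u = w**4 + 3*w**3 - 3*w**2 - 3*w + 2, dv = exp(w) dw, so v = exp(w).
Apply parts 4 times (tabular method): alternate signs, differentiate u down to 0, integrate dv up.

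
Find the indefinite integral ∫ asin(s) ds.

Use integration by parts with u = arcsin(s), dv = ds.
Then du = 1/sqrt(-s**2 + 1) ds.

s*asin(s) + sqrt(-s**2 + 1) + C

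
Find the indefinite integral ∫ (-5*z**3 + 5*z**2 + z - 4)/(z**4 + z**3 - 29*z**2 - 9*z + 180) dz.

Factor the denominator: (z - 4)*(z - 3)*(z + 3)*(z + 5).
Partial-fraction decomposition: -247/(48*(z + 5)) + 173/(84*(z + 3)) + 91/(48*(z - 3)) - 80/(21*(z - 4)).
Integrate each term: A/(z−a) contributes A·log|z−a|.

-80*log(z - 4)/21 + 91*log(z - 3)/48 + 173*log(z + 3)/84 - 247*log(z + 5)/48 + C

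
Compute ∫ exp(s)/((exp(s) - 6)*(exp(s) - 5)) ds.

Let u = e^s, du = e^s ds.
The integral becomes ∫ du/((u-6)(u-5)); decompose into partial fractions.

log(exp(s) - 6) - log(exp(s) - 5) + C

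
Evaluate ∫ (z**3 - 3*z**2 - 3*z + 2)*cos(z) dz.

Use integration by parts with u = z**3 - 3*z**2 - 3*z + 2, dv = cos(z) dz, so v = sin(z).
Apply parts 3 times (tabular method): alternate signs, differentiate u down to 0, integrate dv up.

z**3*sin(z) - 3*z**2*sin(z) + 3*z**2*cos(z) - 9*z*sin(z) - 6*z*cos(z) + 8*sin(z) - 9*cos(z) + C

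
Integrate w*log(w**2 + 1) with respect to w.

Let u = w**2 + 1, so du = (2*w) dw.
The integral becomes (1/2)·∫ log(u) du; integrate by parts with u′=log(u), dv′=du.

w**2*log(w**2 + 1)/2 - w**2/2 + log(w**2 + 1)/2 + C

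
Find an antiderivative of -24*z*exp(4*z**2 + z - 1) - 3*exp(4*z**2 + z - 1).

-3*exp(4*z**2 + z - 1) + C

Let u = 4*z**2 + z - 1, so du = (8*z + 1) dz.
Rewriting, the integral becomes -3·∫ e^u du = -3·e^u.
Substituting back, u = 4*z**2 + z - 1.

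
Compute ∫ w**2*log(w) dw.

Use integration by parts with u = log(w), dv = w**2 dw.
Then du = 1/w dw and v = w**3/3.

w**3*log(w)/3 - w**3/9 + C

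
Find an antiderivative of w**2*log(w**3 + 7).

Let u = w**3 + 7, so du = (3*w**2) dw.
The integral becomes (1/3)·∫ log(u) du; integrate by parts with u′=log(u), dv′=du.

w**3*log(w**3 + 7)/3 - w**3/3 + 7*log(w**3 + 7)/3 + C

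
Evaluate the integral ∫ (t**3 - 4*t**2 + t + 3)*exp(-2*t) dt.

Use integration by parts with u = t**3 - 4*t**2 + t + 3, dv = exp(-2*t) dt, so v = -exp(-2*t)/2.
Apply parts 3 times (tabular method): alternate signs, differentiate u down to 0, integrate dv up.

(-4*t**3 + 10*t**2 + 6*t - 9)*exp(-2*t)/8 + C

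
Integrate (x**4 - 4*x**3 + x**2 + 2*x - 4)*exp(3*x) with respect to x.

Use integration by parts with u = x**4 - 4*x**3 + x**2 + 2*x - 4, dv = exp(3*x) dx, so v = exp(3*x)/3.
Apply parts 4 times (tabular method): alternate signs, differentiate u down to 0, integrate dv up.

(27*x**4 - 144*x**3 + 171*x**2 - 60*x - 88)*exp(3*x)/81 + C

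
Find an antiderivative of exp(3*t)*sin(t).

3*exp(3*t)*sin(t)/10 - exp(3*t)*cos(t)/10 + C

Let I denote the integral. Integrate by parts with u = sin(t), dv = exp(3*t) dt, so v = exp(3*t)/3: I = exp(3*t)*sin(t)/3 − (1/3)·∫ exp(3*t)*cos(t) dt.
Apply parts again with u = cos(t), dv = exp(3*t) dt: ∫ exp(3*t)*cos(t) dt = exp(3*t)*cos(t)/3 + (1/3)·I. Substituting back brings back I: I = exp(3*t)*sin(t)/3 - exp(3*t)*cos(t)/9 − (1/9)·I.
Solving for I: (1 + 1/9)·I equals the remaining terms, so I = (9/10)·(exp(3*t)*sin(t)/3 - exp(3*t)*cos(t)/9).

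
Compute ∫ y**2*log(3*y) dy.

Use integration by parts with u = log(3*y), dv = y**2 dy.
Then du = 1/y dy and v = y**3/3.

y**3*(log(y) + log(3))/3 - y**3/9 + C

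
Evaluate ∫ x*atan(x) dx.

x**2*atan(x)/2 - x/2 + atan(x)/2 + C

Use integration by parts with u = arctan(x), dv = x dx.
Then du = 1/(x**2 + 1) dx.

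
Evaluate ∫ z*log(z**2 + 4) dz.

Let u = z**2 + 4, so du = (2*z) dz.
The integral becomes (1/2)·∫ log(u) du; integrate by parts with u′=log(u), dv′=du.

z**2*log(z**2 + 4)/2 - z**2/2 + 2*log(z**2 + 4) + C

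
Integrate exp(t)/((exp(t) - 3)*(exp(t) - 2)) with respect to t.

log(exp(t) - 3) - log(exp(t) - 2) + C

Let u = e^t, du = e^t dt.
The integral becomes ∫ du/((u-2)(u-3)); decompose into partial fractions.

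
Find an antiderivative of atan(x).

x*atan(x) - log(x**2 + 1)/2 + C

Use integration by parts with u = arctan(x), dv = dx.
Then du = 1/(x**2 + 1) dx.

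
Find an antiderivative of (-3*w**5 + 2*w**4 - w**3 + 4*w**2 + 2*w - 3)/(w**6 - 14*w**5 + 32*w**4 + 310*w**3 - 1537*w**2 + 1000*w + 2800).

-45755*log(w - 7)/1728 + 8143*log(w - 5)/120 - 53584*log(w - 4)/1215 + log(w + 1)/960 - 10837*log(w + 5)/38880 + 511/(27*w - 108) + C

Factor the denominator: (w - 7)*(w - 5)*(w - 4)**2*(w + 1)*(w + 5).
Partial-fraction decomposition: -10837/(38880*(w + 5)) + 1/(960*(w + 1)) - 53584/(1215*(w - 4)) - 511/(27*(w - 4)**2) + 8143/(120*(w - 5)) - 45755/(1728*(w - 7)).
Integrate each term; A/(w−a) gives A·log|w−a|; A/(w−a)² gives −A/(w−a).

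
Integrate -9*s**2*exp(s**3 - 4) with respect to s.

Let u = s**3 - 4, so du = (3*s**2) ds.
Rewriting, the integral becomes -3·∫ e^u du = -3·e^u.
Substituting back, u = s**3 - 4.

-3*exp(s**3 - 4) + C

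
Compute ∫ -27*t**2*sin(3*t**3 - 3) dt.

3*cos(3*t**3 - 3) + C

Let u = 3*t**3 - 3, so du = (9*t**2) dt.
Rewriting, the integral becomes -3·∫ sin(u) du = -3·-cos(u).
Substituting back, u = 3*t**3 - 3.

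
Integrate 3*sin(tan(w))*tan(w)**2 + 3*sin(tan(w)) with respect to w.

Let u = tan(w), so du = (tan(w)**2 + 1) dw.
Rewriting, the integral becomes 3·∫ sin(u) du = 3·-cos(u).
Substituting back, u = tan(w).

-3*cos(tan(w)) + C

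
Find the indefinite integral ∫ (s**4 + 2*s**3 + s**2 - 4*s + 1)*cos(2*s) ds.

s**4*sin(2*s)/2 + s**3*sin(2*s) + s**3*cos(2*s) - s**2*sin(2*s) + 3*s**2*cos(2*s)/2 - 7*s*sin(2*s)/2 - s*cos(2*s) + sin(2*s) - 7*cos(2*s)/4 + C

Use integration by parts with u = s**4 + 2*s**3 + s**2 - 4*s + 1, dv = cos(2*s) ds, so v = sin(2*s)/2.
Apply parts 4 times (tabular method): alternate signs, differentiate u down to 0, integrate dv up.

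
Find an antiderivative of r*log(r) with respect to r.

r**2*log(r)/2 - r**2/4 + C

Use integration by parts with u = log(r), dv = r dr.
Then du = 1/r dr and v = r**2/2.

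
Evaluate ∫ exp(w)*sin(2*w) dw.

exp(w)*sin(2*w)/5 - 2*exp(w)*cos(2*w)/5 + C

Let I denote the integral. Integrate by parts with u = sin(2*w), dv = exp(w) dw, so v = exp(w): I = exp(w)*sin(2*w) − 2·∫ exp(w)*cos(2*w) dw.
Apply parts again with u = cos(2*w), dv = exp(w) dw: ∫ exp(w)*cos(2*w) dw = exp(w)*cos(2*w) + 2·I. Substituting back brings back I: I = exp(w)*sin(2*w) - 2*exp(w)*cos(2*w) − 4·I.
Solving for I: (1 + 4)·I equals the remaining terms, so I = (1/5)·(exp(w)*sin(2*w) - 2*exp(w)*cos(2*w)).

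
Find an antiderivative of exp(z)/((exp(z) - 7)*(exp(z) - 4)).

log(exp(z) - 7)/3 - log(exp(z) - 4)/3 + C

Let u = e^z, du = e^z dz.
The integral becomes ∫ du/((u-4)(u-7)); decompose into partial fractions.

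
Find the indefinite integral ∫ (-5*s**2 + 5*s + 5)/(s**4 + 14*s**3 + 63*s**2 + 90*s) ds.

Factor the denominator: s*(s + 3)*(s + 5)*(s + 6).
Partial-fraction decomposition: 205/(18*(s + 6)) - 29/(2*(s + 5)) + 55/(18*(s + 3)) + 1/(18*s).
Integrate each term: A/(s−a) contributes A·log|s−a|.

log(s)/18 + 55*log(s + 3)/18 - 29*log(s + 5)/2 + 205*log(s + 6)/18 + C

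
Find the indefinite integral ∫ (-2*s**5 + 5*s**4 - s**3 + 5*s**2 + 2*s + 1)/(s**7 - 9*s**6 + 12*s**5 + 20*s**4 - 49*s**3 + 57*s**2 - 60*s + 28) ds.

-5423*log(s - 7)/20250 - 33*log(s - 2)/100 + 13*log(s - 1)/27 + 169*log(s + 2)/1620 + 3*log(s**2 + 1)/500 - 2*atan(s)/125 - 5/(18*s - 18) + C

Factor the denominator: (s - 7)*(s - 2)*(s - 1)**2*(s + 2)*(s**2 + 1).
Partial-fraction decomposition: (3*s - 4)/(250*(s**2 + 1)) + 169/(1620*(s + 2)) + 13/(27*(s - 1)) + 5/(18*(s - 1)**2) - 33/(100*(s - 2)) - 5423/(20250*(s - 7)).
Integrate each term; A/(s−a) gives A·log|s−a|; the (Bs+D)/(s²+p²) term gives a log and an atan.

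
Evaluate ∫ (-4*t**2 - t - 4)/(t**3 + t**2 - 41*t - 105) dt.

Factor the denominator: (t - 7)*(t + 3)*(t + 5).
Partial-fraction decomposition: -33/(8*(t + 5)) + 37/(20*(t + 3)) - 69/(40*(t - 7)).
Integrate each term: A/(t−a) contributes A·log|t−a|.

-69*log(t - 7)/40 + 37*log(t + 3)/20 - 33*log(t + 5)/8 + C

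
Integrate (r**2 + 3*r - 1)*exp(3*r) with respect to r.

(9*r**2 + 21*r - 16)*exp(3*r)/27 + C

Use integration by parts with u = r**2 + 3*r - 1, dv = exp(3*r) dr, so v = exp(3*r)/3.
Apply parts 2 times (tabular method): alternate signs, differentiate u down to 0, integrate dv up.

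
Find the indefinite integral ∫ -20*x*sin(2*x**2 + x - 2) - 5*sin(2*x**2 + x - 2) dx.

Let u = 2*x**2 + x - 2, so du = (4*x + 1) dx.
Rewriting, the integral becomes -5·∫ sin(u) du = -5·-cos(u).
Substituting back, u = 2*x**2 + x - 2.

5*cos(2*x**2 + x - 2) + C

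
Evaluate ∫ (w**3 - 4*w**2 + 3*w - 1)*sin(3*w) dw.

-w**3*cos(3*w)/3 + w**2*sin(3*w)/3 + 4*w**2*cos(3*w)/3 - 8*w*sin(3*w)/9 - 7*w*cos(3*w)/9 + 7*sin(3*w)/27 + cos(3*w)/27 + C

Use integration by parts with u = w**3 - 4*w**2 + 3*w - 1, dv = sin(3*w) dw, so v = -cos(3*w)/3.
Apply parts 3 times (tabular method): alternate signs, differentiate u down to 0, integrate dv up.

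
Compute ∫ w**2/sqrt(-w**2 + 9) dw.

Substitute w = 3·sin(θ), so dw = 3·cos(θ) dθ and the radical becomes sqrt(-w**2 + 9) = 3·cos(θ) by the Pythagorean identity.
Integrate the resulting trig expression in θ, then back-substitute θ = asin(w/3), sin(θ) = w/3, cos(θ) = sqrt(-w**2 + 9)/3 (absorbing any constant into C).

-w*sqrt(-w**2 + 9)/2 + 9*asin(w/3)/2 + C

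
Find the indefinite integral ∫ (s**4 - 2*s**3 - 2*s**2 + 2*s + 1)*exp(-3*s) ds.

Use integration by parts with u = s**4 - 2*s**3 - 2*s**2 + 2*s + 1, dv = exp(-3*s) ds, so v = -exp(-3*s)/3.
Apply parts 4 times (tabular method): alternate signs, differentiate u down to 0, integrate dv up.

(-27*s**4 + 18*s**3 + 72*s**2 - 6*s - 29)*exp(-3*s)/81 + C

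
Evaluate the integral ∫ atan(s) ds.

Use integration by parts with u = arctan(s), dv = ds.
Then du = 1/(s**2 + 1) ds.

s*atan(s) - log(s**2 + 1)/2 + C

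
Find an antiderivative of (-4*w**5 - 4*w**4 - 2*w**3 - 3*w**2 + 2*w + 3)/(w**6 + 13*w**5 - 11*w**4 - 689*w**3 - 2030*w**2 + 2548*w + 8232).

Factor the denominator: (w - 7)*(w - 2)*(w + 2)*(w + 6)*(w + 7)**2.
Partial-fraction decomposition: 1974811/(33075*(w + 7)) + 9692/(105*(w + 7)**2) - 26235/(416*(w + 6)) + 67/(3600*(w + 2)) + 71/(4320*(w - 2)) - 19412/(28665*(w - 7)).
Integrate each term; A/(w−a) gives A·log|w−a|; A/(w−a)² gives −A/(w−a).

-19412*log(w - 7)/28665 + 71*log(w - 2)/4320 + 67*log(w + 2)/3600 - 26235*log(w + 6)/416 + 1974811*log(w + 7)/33075 - 9692/(105*w + 735) + C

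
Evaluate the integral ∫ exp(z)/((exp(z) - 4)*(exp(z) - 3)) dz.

log(exp(z) - 4) - log(exp(z) - 3) + C

Let u = e^z, du = e^z dz.
The integral becomes ∫ du/((u-4)(u-3)); decompose into partial fractions.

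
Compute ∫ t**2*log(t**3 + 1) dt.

Let u = t**3 + 1, so du = (3*t**2) dt.
The integral becomes (1/3)·∫ log(u) du; integrate by parts with u′=log(u), dv′=du.

t**3*log(t**3 + 1)/3 - t**3/3 + log(t**3 + 1)/3 + C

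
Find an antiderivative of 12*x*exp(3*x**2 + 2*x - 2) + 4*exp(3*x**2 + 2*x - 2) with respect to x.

Let u = 3*x**2 + 2*x - 2, so du = (6*x + 2) dx.
Rewriting, the integral becomes 2·∫ e^u du = 2·e^u.
Substituting back, u = 3*x**2 + 2*x - 2.

2*exp(3*x**2 + 2*x - 2) + C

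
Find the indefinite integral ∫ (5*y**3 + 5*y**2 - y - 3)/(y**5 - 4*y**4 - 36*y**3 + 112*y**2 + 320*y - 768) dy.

Factor the denominator: (y - 6)*(y - 4)*(y - 2)*(y + 4)**2.
Partial-fraction decomposition: -12647/(57600*(y + 4)) + 239/(480*(y + 4)**2) + 55/(288*(y - 2)) - 393/(256*(y - 4)) + 1251/(800*(y - 6)).
Integrate each term; A/(y−a) gives A·log|y−a|; A/(y−a)² gives −A/(y−a).

1251*log(y - 6)/800 - 393*log(y - 4)/256 + 55*log(y - 2)/288 - 12647*log(y + 4)/57600 - 239/(480*y + 1920) + C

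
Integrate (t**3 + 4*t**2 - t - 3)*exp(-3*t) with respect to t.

Use integration by parts with u = t**3 + 4*t**2 - t - 3, dv = exp(-3*t) dt, so v = -exp(-3*t)/3.
Apply parts 3 times (tabular method): alternate signs, differentiate u down to 0, integrate dv up.

(-9*t**3 - 45*t**2 - 21*t + 20)*exp(-3*t)/27 + C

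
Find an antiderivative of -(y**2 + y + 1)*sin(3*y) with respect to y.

y**2*cos(3*y)/3 - 2*y*sin(3*y)/9 + y*cos(3*y)/3 - sin(3*y)/9 + 7*cos(3*y)/27 + C

Use integration by parts with u = y**2 + y + 1, dv = -sin(3*y) dy, so v = cos(3*y)/3.
Apply parts 2 times (tabular method): alternate signs, differentiate u down to 0, integrate dv up.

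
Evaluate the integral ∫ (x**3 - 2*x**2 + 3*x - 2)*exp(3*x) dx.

Use integration by parts with u = x**3 - 2*x**2 + 3*x - 2, dv = exp(3*x) dx, so v = exp(3*x)/3.
Apply parts 3 times (tabular method): alternate signs, differentiate u down to 0, integrate dv up.

(3*x**3 - 9*x**2 + 15*x - 11)*exp(3*x)/9 + C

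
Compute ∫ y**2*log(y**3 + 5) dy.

y**3*log(y**3 + 5)/3 - y**3/3 + 5*log(y**3 + 5)/3 + C

Let u = y**3 + 5, so du = (3*y**2) dy.
The integral becomes (1/3)·∫ log(u) du; integrate by parts with u′=log(u), dv′=du.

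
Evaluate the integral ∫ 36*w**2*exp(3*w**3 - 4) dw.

4*exp(3*w**3 - 4) + C

Let u = 3*w**3 - 4, so du = (9*w**2) dw.
Rewriting, the integral becomes 4·∫ e^u du = 4·e^u.
Substituting back, u = 3*w**3 - 4.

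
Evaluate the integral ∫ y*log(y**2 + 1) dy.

y**2*log(y**2 + 1)/2 - y**2/2 + log(y**2 + 1)/2 + C

Let u = y**2 + 1, so du = (2*y) dy.
The integral becomes (1/2)·∫ log(u) du; integrate by parts with u′=log(u), dv′=du.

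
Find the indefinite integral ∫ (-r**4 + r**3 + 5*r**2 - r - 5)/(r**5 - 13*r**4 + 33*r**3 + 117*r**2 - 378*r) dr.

Factor the denominator: r*(r - 7)*(r - 6)*(r - 3)*(r + 3).
Partial-fraction decomposition: -13/(324*(r + 3)) - 17/(216*(r - 3)) + 911/(162*(r - 6)) - 365/(56*(r - 7)) + 5/(378*r).
Integrate each term: A/(r−a) contributes A·log|r−a|.

5*log(r)/378 - 365*log(r - 7)/56 + 911*log(r - 6)/162 - 17*log(r - 3)/216 - 13*log(r + 3)/324 + C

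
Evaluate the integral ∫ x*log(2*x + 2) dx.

x**2*log(2*x + 2)/2 - x**2/4 + x/2 - log(x + 1)/2 + C

Use integration by parts with u = log(2*x + 2), dv = x dx.
Then du = 2/(2*x + 2) dx and v = x**2/2.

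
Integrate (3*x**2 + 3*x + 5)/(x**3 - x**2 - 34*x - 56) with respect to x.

173*log(x - 7)/99 - 11*log(x + 2)/18 + 41*log(x + 4)/22 + C

Factor the denominator: (x - 7)*(x + 2)*(x + 4).
Partial-fraction decomposition: 41/(22*(x + 4)) - 11/(18*(x + 2)) + 173/(99*(x - 7)).
Integrate each term: A/(x−a) contributes A·log|x−a|.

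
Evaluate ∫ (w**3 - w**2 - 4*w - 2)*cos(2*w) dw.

Use integration by parts with u = w**3 - w**2 - 4*w - 2, dv = cos(2*w) dw, so v = sin(2*w)/2.
Apply parts 3 times (tabular method): alternate signs, differentiate u down to 0, integrate dv up.

w**3*sin(2*w)/2 - w**2*sin(2*w)/2 + 3*w**2*cos(2*w)/4 - 11*w*sin(2*w)/4 - w*cos(2*w)/2 - 3*sin(2*w)/4 - 11*cos(2*w)/8 + C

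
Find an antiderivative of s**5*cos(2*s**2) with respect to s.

s**4*sin(2*s**2)/4 + s**2*cos(2*s**2)/4 - sin(2*s**2)/8 + C

Let u = s², du = 2s ds; rewrite as (1/2)∫ u^2·cos(2u) du.
Now integrate by parts 2 times.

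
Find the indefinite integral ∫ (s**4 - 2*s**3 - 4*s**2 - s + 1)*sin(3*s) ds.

-s**4*cos(3*s)/3 + 4*s**3*sin(3*s)/9 + 2*s**3*cos(3*s)/3 - 2*s**2*sin(3*s)/3 + 16*s**2*cos(3*s)/9 - 32*s*sin(3*s)/27 - s*cos(3*s)/9 + sin(3*s)/27 - 59*cos(3*s)/81 + C

Use integration by parts with u = s**4 - 2*s**3 - 4*s**2 - s + 1, dv = sin(3*s) ds, so v = -cos(3*s)/3.
Apply parts 4 times (tabular method): alternate signs, differentiate u down to 0, integrate dv up.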